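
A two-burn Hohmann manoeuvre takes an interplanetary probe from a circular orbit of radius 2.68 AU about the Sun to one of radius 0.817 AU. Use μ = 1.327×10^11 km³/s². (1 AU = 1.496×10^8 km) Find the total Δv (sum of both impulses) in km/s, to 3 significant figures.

In km: r₁ = 2.68 × 1.496×10^8 = 4.00928×10^8 km; r₂ = 0.817 × 1.496×10^8 = 1.222232×10^8 km.
Transfer-ellipse semi-major axis a_t = (r₁ + r₂)/2 = (4.00928×10^8 + 1.222232×10^8)/2 = 2.615756×10^8 km.
Circular speed at r₁: v₁ = √(μ/r₁) = √(1.327×10^11/4.00928×10^8) = 18.193 km/s.
On the transfer ellipse at r₁, vis-viva gives v_a = √[μ(2/r₁ − 1/a_t)] = 12.436 km/s.
First burn Δv₁ = |v_a − v₁| = 5.757 km/s.
At r₂, v₂ = √(μ/r₂) = 32.95024 km/s.
Transfer-orbit speed at r₂: v_p = √[μ(2/r₂ − 1/a_t)] = 40.79371 km/s.
Second burn Δv₂ = |v₂ − v_p| = 7.843 km/s.
Total Δv = Δv₁ + Δv₂ = 13.60 km/s.

Δv = 13.6 km/s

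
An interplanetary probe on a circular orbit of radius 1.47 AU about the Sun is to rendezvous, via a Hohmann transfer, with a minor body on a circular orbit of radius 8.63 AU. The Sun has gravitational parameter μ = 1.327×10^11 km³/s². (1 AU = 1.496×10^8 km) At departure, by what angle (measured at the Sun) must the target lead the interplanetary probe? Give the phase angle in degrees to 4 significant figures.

In km: r₁ = 1.47 × 1.496×10^8 = 2.19912×10^8 km; r₂ = 8.63 × 1.496×10^8 = 1.291048×10^9 km.
Semi-major axis of the transfer orbit: a_t = (2.19912×10^8 + 1.291048×10^9)/2 = 7.5548×10^8 km.
Transfer time t = π√(a_t³/μ) = 1.7908×10^8 s.
The target's mean motion on its circular orbit is ω₂ = √(μ/r₂³) = 7.8528×10^-9 rad/s.
Angle swept by the target during transfer: ω₂·t = 1.40628 rad = 80.57°.
Arrival is 180° from departure on the ellipse, so φ = 180° − 80.57° = 99.43°.

φ = 99.43°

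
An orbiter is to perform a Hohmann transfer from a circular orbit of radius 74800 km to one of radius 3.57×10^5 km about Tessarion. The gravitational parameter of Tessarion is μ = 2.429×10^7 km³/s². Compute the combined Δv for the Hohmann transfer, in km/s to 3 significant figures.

Δv = 8.55 km/s

Transfer-ellipse semi-major axis a_t = (r₁ + r₂)/2 = (74800 + 3.570×10^5)/2 = 2.159×10^5 km.
At r₁ the circular-orbit speed is v₁ = √(μ/r₁) = 18.020 km/s.
On the transfer ellipse at r₁, vis-viva gives v_p = √[μ(2/r₁ − 1/a_t)] = 23.172 km/s.
First burn Δv₁ = |v_p − v₁| = 5.152 km/s.
At r₂, v₂ = √(μ/r₂) = 8.2486 km/s.
Transfer-orbit speed at r₂: v_a = √[μ(2/r₂ − 1/a_t)] = 4.8552 km/s.
Second burn Δv₂ = |v₂ − v_a| = 3.393 km/s.
Δv = Δv₁ + Δv₂ = 5.152 + 3.393 = 8.545 km/s.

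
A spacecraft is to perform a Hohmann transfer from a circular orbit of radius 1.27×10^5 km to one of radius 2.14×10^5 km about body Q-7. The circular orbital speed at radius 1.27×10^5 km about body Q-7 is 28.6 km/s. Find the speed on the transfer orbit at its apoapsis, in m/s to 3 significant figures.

v = 19000 m/s

From the circular-orbit relation v² = μ/r at r = 1.27×10^5 km: μ = v²r = (28.6)² × 1.27×10^5 = 1.03881×10^8 km³/s².
Semi-major axis of the transfer orbit: a_t = (1.270×10^5 + 2.140×10^5)/2 = 1.705×10^5 km.
The apoapsis of the transfer ellipse is at r = 2.140×10^5 km.
From the vis-viva equation, v = √[μ(2/r − 1/a_t)] = 19.02 km/s.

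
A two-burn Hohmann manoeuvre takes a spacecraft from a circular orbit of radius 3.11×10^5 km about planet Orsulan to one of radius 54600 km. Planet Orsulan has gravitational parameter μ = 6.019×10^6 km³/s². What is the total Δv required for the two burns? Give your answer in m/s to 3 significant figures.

Δv = 5190 m/s

Semi-major axis of the transfer orbit: a_t = (3.110×10^5 + 54600)/2 = 1.828×10^5 km.
At r₁ the circular-orbit speed is v₁ = √(μ/r₁) = 4.399 km/s.
On the transfer ellipse at r₁, vis-viva gives v_a = √[μ(2/r₁ − 1/a_t)] = 2.404 km/s.
First burn Δv₁ = |v_a − v₁| = 1.995 km/s.
Circular speed at r₂: v₂ = √(μ/r₂) = 10.49943 km/s.
Transfer-orbit speed at r₂: v_p = √[μ(2/r₂ − 1/a_t)] = 13.69487 km/s.
Second burn Δv₂ = |v₂ − v_p| = 3.195 km/s.
Total Δv = Δv₁ + Δv₂ = 5.190 km/s.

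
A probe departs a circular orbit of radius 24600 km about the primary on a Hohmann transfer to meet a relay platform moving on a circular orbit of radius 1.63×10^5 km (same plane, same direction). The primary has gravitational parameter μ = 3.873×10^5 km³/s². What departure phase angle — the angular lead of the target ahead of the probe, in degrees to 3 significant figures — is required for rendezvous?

Semi-major axis of the transfer orbit: a_t = (24600 + 1.630×10^5)/2 = 93800 km.
Transfer time t = π√(a_t³/μ) = 1.4502×10^5 s.
Target angular speed ω₂ = √(μ/r₂³) = 9.4568×10^-6 rad/s.
Angle swept by the target during transfer: ω₂·t = 1.3714 rad = 78.58°.
Arrival is 180° from departure on the ellipse, so φ = 180° − 78.58° = 101°.

φ = 101°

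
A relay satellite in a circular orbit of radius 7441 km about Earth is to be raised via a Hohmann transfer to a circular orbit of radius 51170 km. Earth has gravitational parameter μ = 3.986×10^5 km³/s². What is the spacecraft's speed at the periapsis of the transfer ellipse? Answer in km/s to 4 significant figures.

v = 9.671 km/s

Transfer-ellipse semi-major axis a_t = (r₁ + r₂)/2 = (7441 + 51170)/2 = 29305.5 km.
At periapsis, r = 7441 km.
Vis-viva: v = √[μ(2/r − 1/a_t)] = √[3.986×10^5 × (2/7441 − 1/29305.5)] = 9.671 km/s.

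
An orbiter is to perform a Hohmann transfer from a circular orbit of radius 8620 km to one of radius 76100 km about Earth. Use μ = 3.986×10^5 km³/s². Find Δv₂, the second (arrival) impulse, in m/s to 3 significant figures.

Δv₂ = 1260 m/s

The Hohmann ellipse has a_t = (r₁ + r₂)/2 = 42360 km.
Circular speed at r = 76100 km: v_c = √(μ/r) = 2.2886 km/s.
Vis-viva on the transfer ellipse at r = 76100 km gives v_t = √[μ(2/r − 1/a_t)] = 1.0324 km/s.
Δv₂ = |v_t − v_c| = |1.0324 − 2.2886| = 1.256 km/s.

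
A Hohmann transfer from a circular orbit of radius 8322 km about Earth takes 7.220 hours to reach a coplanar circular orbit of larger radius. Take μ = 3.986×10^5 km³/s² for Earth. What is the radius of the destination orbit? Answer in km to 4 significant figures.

Transfer time t = 7.220 hours = 25992 s, and t = π√(a_t³/μ).
So a_t = (μ t²/π²)^(1/3) = (3.986×10^5 × (25992)² / π²)^(1/3) = 30105 km.
Since a_t = (r₁ + r₂)/2, r₂ = 2a_t − r₁ = 2×30105 − 8322 = 51888 km.

r₂ = 51890 km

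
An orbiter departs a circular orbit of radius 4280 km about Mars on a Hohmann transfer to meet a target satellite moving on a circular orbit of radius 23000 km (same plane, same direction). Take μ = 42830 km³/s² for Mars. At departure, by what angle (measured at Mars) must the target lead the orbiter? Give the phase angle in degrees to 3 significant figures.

φ = 97.8°

Semi-major axis of the transfer orbit: a_t = (4280 + 23000)/2 = 13640 km.
Transfer time t = π√(a_t³/μ) = 24182.3 s.
Target angular speed ω₂ = √(μ/r₂³) = 5.93311×10^-5 rad/s.
Angle swept by the target during transfer: ω₂·t = 1.4348 rad = 82.21°.
Arrival is 180° from departure on the ellipse, so φ = 180° − 82.21° = 97.8°.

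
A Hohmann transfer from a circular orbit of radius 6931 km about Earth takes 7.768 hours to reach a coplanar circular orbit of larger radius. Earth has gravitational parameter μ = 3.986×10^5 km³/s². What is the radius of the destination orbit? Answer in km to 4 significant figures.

r₂ = 56290 km

Transfer time t = 7.768 hours = 27964.8 s, and t = π√(a_t³/μ).
So a_t = (μ t²/π²)^(1/3) = (3.986×10^5 × (27964.8)² / π²)^(1/3) = 31610 km.
Since a_t = (r₁ + r₂)/2, r₂ = 2a_t − r₁ = 2×31610 − 6931 = 56289 km.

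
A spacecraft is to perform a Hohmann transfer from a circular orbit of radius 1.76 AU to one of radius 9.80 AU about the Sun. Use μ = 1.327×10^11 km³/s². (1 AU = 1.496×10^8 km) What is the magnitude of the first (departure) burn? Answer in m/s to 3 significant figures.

In km: r₁ = 1.76 × 1.496×10^8 = 2.63296×10^8 km; r₂ = 9.80 × 1.496×10^8 = 1.46608×10^9 km.
Semi-major axis of the transfer orbit: a_t = (2.63296×10^8 + 1.46608×10^9)/2 = 8.64688×10^8 km.
Circular speed at r = 2.63296×10^8 km: v_c = √(μ/r) = 22.450 km/s.
Transfer-orbit speed at the same r (vis-viva, a = a_t): v_t = √[μ(2/r − 1/a_t)] = 29.232 km/s.
Δv₁ = |v_t − v_c| = |29.232 − 22.450| = 6.782 km/s.

Δv₁ = 6780 m/s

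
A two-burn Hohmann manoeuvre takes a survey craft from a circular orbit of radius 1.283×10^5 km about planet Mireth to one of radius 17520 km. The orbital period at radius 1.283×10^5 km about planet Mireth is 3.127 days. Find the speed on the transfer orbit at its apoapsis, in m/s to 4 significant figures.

v = 1463 m/s

From Kepler's third law T² = 4π²r³/μ at r = 1.283×10^5 km, T = 3.127 days = 3.127 × 86400 s = 2.701728×10^5 s: μ = 4π²r³/T² = 1.14224×10^6 km³/s².
Transfer-ellipse semi-major axis a_t = (r₁ + r₂)/2 = (1.283×10^5 + 17520)/2 = 72910 km.
At apoapsis, r = 1.283×10^5 km.
Applying v² = μ(2/r − 1/a_t): v = 1.463 km/s.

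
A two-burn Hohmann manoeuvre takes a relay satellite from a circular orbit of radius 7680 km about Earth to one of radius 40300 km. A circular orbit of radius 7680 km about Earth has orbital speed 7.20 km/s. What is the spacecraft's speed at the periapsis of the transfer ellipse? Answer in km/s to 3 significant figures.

From the circular-orbit relation v² = μ/r at r = 7680 km: μ = v²r = (7.20)² × 7680 = 3.98131×10^5 km³/s².
Semi-major axis of the transfer orbit: a_t = (7680 + 40300)/2 = 23990 km.
At periapsis, r = 7680 km.
Applying v² = μ(2/r − 1/a_t): v = 9.332 km/s.

v = 9.33 km/s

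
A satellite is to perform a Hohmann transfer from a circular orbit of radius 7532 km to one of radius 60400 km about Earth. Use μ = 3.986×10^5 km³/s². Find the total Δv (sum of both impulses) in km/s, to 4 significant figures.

Δv = 3.785 km/s

Semi-major axis of the transfer orbit: a_t = (7532 + 60400)/2 = 33966 km.
At r₁ the circular-orbit speed is v₁ = √(μ/r₁) = 7.275 km/s.
On the transfer ellipse at r₁, vis-viva equation gives v_p = √[μ(2/r₁ − 1/a_t)] = 9.701 km/s.
First burn Δv₁ = |v_p − v₁| = 2.426 km/s.
At r₂, v₂ = √(μ/r₂) = 2.569 km/s.
Transfer-orbit speed at r₂: v_a = √[μ(2/r₂ − 1/a_t)] = 1.210 km/s.
Second burn Δv₂ = |v₂ − v_a| = 1.359 km/s.
Δv = Δv₁ + Δv₂ = 2.426 + 1.359 = 3.785 km/s.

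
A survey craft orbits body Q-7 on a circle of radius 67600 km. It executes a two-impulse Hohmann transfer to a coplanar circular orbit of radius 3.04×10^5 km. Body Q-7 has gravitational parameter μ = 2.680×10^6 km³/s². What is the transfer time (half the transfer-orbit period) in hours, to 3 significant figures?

t = 42.7 hours

Transfer-ellipse semi-major axis a_t = (r₁ + r₂)/2 = (67600 + 3.040×10^5)/2 = 1.858×10^5 km.
By Kepler's third law the transfer-orbit period is T = 2π√(a_t³/μ), so t = T/2 = 1.537×10^5 s.
Converting: 1.537×10^5 s ÷ 3600 s/hour = 42.7 hours.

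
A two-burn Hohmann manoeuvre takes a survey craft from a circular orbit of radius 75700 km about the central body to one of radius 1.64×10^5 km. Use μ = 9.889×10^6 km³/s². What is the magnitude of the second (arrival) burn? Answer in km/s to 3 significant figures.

Δv₂ = 1.59 km/s

The Hohmann ellipse has a_t = (r₁ + r₂)/2 = 1.1985×10^5 km.
Circular speed at r = 1.640×10^5 km: v_c = √(μ/r) = 7.765 km/s.
Vis-viva on the transfer ellipse at r = 1.640×10^5 km gives v_t = √[μ(2/r − 1/a_t)] = 6.171 km/s.
Δv₂ = |v_t − v_c| = |6.171 − 7.765| = 1.594 km/s.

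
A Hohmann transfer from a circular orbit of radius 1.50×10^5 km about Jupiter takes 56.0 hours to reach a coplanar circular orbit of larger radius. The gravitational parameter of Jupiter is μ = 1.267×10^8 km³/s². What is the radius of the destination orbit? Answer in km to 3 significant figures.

Transfer time t = 56.0 hours = 2.016×10^5 s, and t = π√(a_t³/μ).
So a_t = (μ t²/π²)^(1/3) = (1.267×10^8 × (2.016×10^5)² / π²)^(1/3) = 8.0504×10^5 km.
Since a_t = (r₁ + r₂)/2, r₂ = 2a_t − r₁ = 2×8.0504×10^5 − 1.500×10^5 = 1.46008×10^6 km.

r₂ = 1.46×10^6 km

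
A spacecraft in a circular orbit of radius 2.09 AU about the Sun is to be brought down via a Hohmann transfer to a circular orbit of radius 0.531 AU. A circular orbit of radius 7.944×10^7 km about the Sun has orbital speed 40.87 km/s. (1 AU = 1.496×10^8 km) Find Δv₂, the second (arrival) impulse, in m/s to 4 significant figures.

From the circular-orbit relation v² = μ/r at r = 7.944×10^7 km: μ = v²r = (40.87)² × 7.944×10^7 = 1.32693×10^11 km³/s².
In km: r₁ = 2.09 × 1.496×10^8 = 3.12664×10^8 km; r₂ = 0.531 × 1.496×10^8 = 7.94376×10^7 km.
The Hohmann ellipse has a_t = (r₁ + r₂)/2 = 1.960508×10^8 km.
Circular speed at r = 7.94376×10^7 km: v_c = √(μ/r) = 40.87 km/s.
Vis-viva on the transfer ellipse at r = 7.94376×10^7 km gives v_t = √[μ(2/r − 1/a_t)] = 51.61 km/s.
Δv₂ = |v_t − v_c| = |51.61 − 40.87| = 10.74 km/s.

Δv₂ = 10740 m/s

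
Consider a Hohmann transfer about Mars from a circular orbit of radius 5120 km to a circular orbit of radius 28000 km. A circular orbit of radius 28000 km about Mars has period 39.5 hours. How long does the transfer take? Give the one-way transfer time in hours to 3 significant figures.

From Kepler's third law T² = 4π²r³/μ at r = 28000 km, T = 39.5 hours = 39.5 × 3600 s = 1.422×10^5 s: μ = 4π²r³/T² = 42858.3 km³/s².
The Hohmann ellipse has a_t = (r₁ + r₂)/2 = 16560 km.
Transfer time t = π√(a_t³/μ) = π√((16560)³ / 42858.3) = 32340 s.
Converting: 32340 s ÷ 3600 s/hour = 8.98 hours.

t = 8.98 hours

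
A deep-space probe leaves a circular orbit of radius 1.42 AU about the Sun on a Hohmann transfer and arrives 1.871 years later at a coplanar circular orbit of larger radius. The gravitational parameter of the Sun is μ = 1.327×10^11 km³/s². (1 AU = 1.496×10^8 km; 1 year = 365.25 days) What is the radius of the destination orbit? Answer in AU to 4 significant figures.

In km: r₁ = 1.42 × 1.496×10^8 = 2.12432×10^8 km.
Transfer time t = 1.871 years × 365.25 × 86400 s = 5.90442696×10^7 s, and t = π√(a_t³/μ).
So a_t = (μ t²/π²)^(1/3) = (1.327×10^11 × (5.90442696×10^7)² / π²)^(1/3) = 3.6056×10^8 km.
Since a_t = (r₁ + r₂)/2, r₂ = 2a_t − r₁ = 2×3.6056×10^8 − 2.12432×10^8 = 5.08688×10^8 km.
In AU: r₂ = 5.08688×10^8 / 1.496×10^8 = 3.400 AU.

r₂ = 3.400 AU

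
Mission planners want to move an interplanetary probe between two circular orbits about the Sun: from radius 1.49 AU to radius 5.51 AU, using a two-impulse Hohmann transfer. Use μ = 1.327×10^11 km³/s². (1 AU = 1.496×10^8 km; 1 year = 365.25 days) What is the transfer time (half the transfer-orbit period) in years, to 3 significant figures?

t = 3.27 years

In km: r₁ = 1.49 × 1.496×10^8 = 2.22904×10^8 km; r₂ = 5.51 × 1.496×10^8 = 8.24296×10^8 km.
Semi-major axis of the transfer orbit: a_t = (2.22904×10^8 + 8.24296×10^8)/2 = 5.236×10^8 km.
Half the transfer-orbit period gives t = π√(a_t³/μ) = 1.033×10^8 s.
Converting: 1.033×10^8 s ÷ 3.15576×10^7 s/year (365.25 × 86400) = 3.27 years.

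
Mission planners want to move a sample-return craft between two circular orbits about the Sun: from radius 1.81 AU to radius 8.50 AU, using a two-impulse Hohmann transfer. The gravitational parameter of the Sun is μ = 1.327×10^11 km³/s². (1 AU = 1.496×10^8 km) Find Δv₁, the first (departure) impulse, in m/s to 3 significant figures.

In km: r₁ = 1.81 × 1.496×10^8 = 2.70776×10^8 km; r₂ = 8.50 × 1.496×10^8 = 1.2716×10^9 km.
Semi-major axis of the transfer orbit: a_t = (2.70776×10^8 + 1.2716×10^9)/2 = 7.71188×10^8 km.
On the circular orbit at r = 2.70776×10^8 km, v_c = √(μ/r) = 22.138 km/s.
Transfer-orbit speed at the same r (vis-viva, a = a_t): v_t = √[μ(2/r − 1/a_t)] = 28.427 km/s.
Δv₁ = |v_t − v_c| = |28.427 − 22.138| = 6.289 km/s.

Δv₁ = 6290 m/s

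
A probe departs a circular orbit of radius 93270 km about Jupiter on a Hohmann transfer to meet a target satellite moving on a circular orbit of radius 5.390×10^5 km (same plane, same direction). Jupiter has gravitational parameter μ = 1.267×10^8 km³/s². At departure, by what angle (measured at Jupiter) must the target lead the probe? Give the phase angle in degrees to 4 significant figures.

φ = 99.15°

The Hohmann ellipse has a_t = (r₁ + r₂)/2 = 3.16135×10^5 km.
The half-period of the transfer ellipse is t = π√(a_t³/μ) = 49610 s.
Target angular speed ω₂ = √(μ/r₂³) = 2.8445×10^-5 rad/s.
Angle swept by the target during transfer: ω₂·t = 1.41116 rad = 80.85°.
The probe traverses 180° on the transfer ellipse, so the target must lead by 180° − 80.85° = 99.15°.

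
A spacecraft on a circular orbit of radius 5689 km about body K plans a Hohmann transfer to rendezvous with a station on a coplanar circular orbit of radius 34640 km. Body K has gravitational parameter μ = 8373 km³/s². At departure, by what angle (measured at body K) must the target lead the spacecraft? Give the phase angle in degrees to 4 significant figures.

φ = 100.1°

The Hohmann ellipse has a_t = (r₁ + r₂)/2 = 20164.5 km.
The half-period of the transfer ellipse is t = π√(a_t³/μ) = 98308 s.
Target angular speed ω₂ = √(μ/r₂³) = 1.4193×10^-5 rad/s.
Angle swept by the target during transfer: ω₂·t = 1.3953 rad = 79.94°.
The spacecraft traverses 180° on the transfer ellipse, so the target must lead by 180° − 79.94° = 100.1°.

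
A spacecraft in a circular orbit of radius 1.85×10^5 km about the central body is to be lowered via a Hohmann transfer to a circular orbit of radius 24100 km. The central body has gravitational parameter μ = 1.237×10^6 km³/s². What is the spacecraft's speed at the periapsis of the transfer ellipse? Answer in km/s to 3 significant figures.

Semi-major axis of the transfer orbit: a_t = (1.850×10^5 + 24100)/2 = 1.0455×10^5 km.
The periapsis of the transfer ellipse is at r = 24100 km.
Applying v² = μ(2/r − 1/a_t): v = 9.530 km/s.

v = 9.53 km/s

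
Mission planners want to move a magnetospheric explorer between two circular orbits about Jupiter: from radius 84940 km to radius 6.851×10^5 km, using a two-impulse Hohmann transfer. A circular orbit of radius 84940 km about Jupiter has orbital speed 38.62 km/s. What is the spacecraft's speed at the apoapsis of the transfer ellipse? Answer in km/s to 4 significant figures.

From the circular-orbit relation v² = μ/r at r = 84940 km: μ = v²r = (38.62)² × 84940 = 1.26688×10^8 km³/s².
Transfer-ellipse semi-major axis a_t = (r₁ + r₂)/2 = (84940 + 6.851×10^5)/2 = 3.8502×10^5 km.
The apoapsis of the transfer ellipse is at r = 6.851×10^5 km.
Vis-viva: v = √[μ(2/r − 1/a_t)] = √[1.26688×10^8 × (2/6.851×10^5 − 1/3.8502×10^5)] = 6.387 km/s.

v = 6.387 km/s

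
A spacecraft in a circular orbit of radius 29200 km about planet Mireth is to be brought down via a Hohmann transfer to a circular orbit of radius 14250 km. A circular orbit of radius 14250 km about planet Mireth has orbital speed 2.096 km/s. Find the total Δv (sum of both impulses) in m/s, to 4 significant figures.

From the circular-orbit relation v² = μ/r at r = 14250 km: μ = v²r = (2.096)² × 14250 = 62603.3 km³/s².
The Hohmann ellipse has a_t = (r₁ + r₂)/2 = 21725 km.
At r₁ the circular-orbit speed is v₁ = √(μ/r₁) = 1.46422 km/s.
Transfer-orbit speed at r₁ (vis-viva): v_a = √[μ(2/r₁ − 1/a_t)] = 1.18586 km/s.
First burn Δv₁ = |v_a − v₁| = 0.27836 km/s.
Circular speed at r₂: v₂ = √(μ/r₂) = 2.09600 km/s.
Transfer-orbit speed at r₂: v_p = √[μ(2/r₂ − 1/a_t)] = 2.42998 km/s.
Second burn Δv₂ = |v₂ − v_p| = 0.33398 km/s.
Total Δv = Δv₁ + Δv₂ = 0.6123 km/s.

Δv = 612.3 m/s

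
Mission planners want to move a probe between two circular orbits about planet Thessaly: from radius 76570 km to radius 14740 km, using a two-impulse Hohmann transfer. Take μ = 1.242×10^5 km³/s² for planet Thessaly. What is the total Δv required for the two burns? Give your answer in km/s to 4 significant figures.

Δv = 1.406 km/s

Transfer-ellipse semi-major axis a_t = (r₁ + r₂)/2 = (76570 + 14740)/2 = 45655 km.
At r₁ the circular-orbit speed is v₁ = √(μ/r₁) = 1.2736 km/s.
Transfer-orbit speed at r₁ (v² = μ(2/r − 1/a)): v_a = √[μ(2/r₁ − 1/a_t)] = 0.72366 km/s.
First burn Δv₁ = |v_a − v₁| = 0.5499 km/s.
Circular speed at r₂: v₂ = √(μ/r₂) = 2.9028 km/s.
Transfer-orbit speed at r₂: v_p = √[μ(2/r₂ − 1/a_t)] = 3.7592 km/s.
Second burn Δv₂ = |v₂ − v_p| = 0.8564 km/s.
Total Δv = Δv₁ + Δv₂ = 1.406 km/s.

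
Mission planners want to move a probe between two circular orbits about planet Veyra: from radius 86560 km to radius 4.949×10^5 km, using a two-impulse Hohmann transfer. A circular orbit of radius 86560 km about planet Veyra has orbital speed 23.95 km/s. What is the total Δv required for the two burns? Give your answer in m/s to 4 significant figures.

Δv = 11850 m/s

From the circular-orbit relation v² = μ/r at r = 86560 km: μ = v²r = (23.95)² × 86560 = 4.96510×10^7 km³/s².
Transfer-ellipse semi-major axis a_t = (r₁ + r₂)/2 = (86560 + 4.949×10^5)/2 = 2.9073×10^5 km.
At r₁ the circular-orbit speed is v₁ = √(μ/r₁) = 23.950 km/s.
Transfer-orbit speed at r₁ (v² = μ(2/r − 1/a)): v_p = √[μ(2/r₁ − 1/a_t)] = 31.248 km/s.
First burn Δv₁ = |v_p − v₁| = 7.298 km/s.
At r₂, v₂ = √(μ/r₂) = 10.016 km/s.
Transfer-orbit speed at r₂: v_a = √[μ(2/r₂ − 1/a_t)] = 5.4654 km/s.
Second burn Δv₂ = |v₂ − v_a| = 4.551 km/s.
Total Δv = Δv₁ + Δv₂ = 11.85 km/s.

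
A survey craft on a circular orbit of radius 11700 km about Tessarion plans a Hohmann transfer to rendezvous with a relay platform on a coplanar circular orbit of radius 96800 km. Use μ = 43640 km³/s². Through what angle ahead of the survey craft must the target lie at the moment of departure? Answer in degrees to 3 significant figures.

The Hohmann ellipse has a_t = (r₁ + r₂)/2 = 54250 km.
Transfer time t = π√(a_t³/μ) = 1.900×10^5 s.
The target's mean motion on its circular orbit is ω₂ = √(μ/r₂³) = 6.936×10^-6 rad/s.
Angle swept by the target during transfer: ω₂·t = 1.318 rad = 75.52°.
Arrival is 180° from departure on the ellipse, so φ = 180° − 75.52° = 104°.

φ = 104°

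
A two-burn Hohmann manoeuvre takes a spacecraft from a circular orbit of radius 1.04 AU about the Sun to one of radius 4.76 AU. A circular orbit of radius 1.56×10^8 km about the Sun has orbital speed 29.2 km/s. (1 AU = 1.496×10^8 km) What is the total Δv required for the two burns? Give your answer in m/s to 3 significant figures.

From the circular-orbit relation v² = μ/r at r = 1.56×10^8 km: μ = v²r = (29.2)² × 1.56×10^8 = 1.33012×10^11 km³/s².
In km: r₁ = 1.04 × 1.496×10^8 = 1.55584×10^8 km; r₂ = 4.76 × 1.496×10^8 = 7.12096×10^8 km.
Transfer-ellipse semi-major axis a_t = (r₁ + r₂)/2 = (1.55584×10^8 + 7.12096×10^8)/2 = 4.3384×10^8 km.
At r₁ the circular-orbit speed is v₁ = √(μ/r₁) = 29.239 km/s.
Transfer-orbit speed at r₁ (vis-viva): v_p = √[μ(2/r₁ − 1/a_t)] = 37.460 km/s.
First burn Δv₁ = |v_p − v₁| = 8.221 km/s.
Circular speed at r₂: v₂ = √(μ/r₂) = 13.6671 km/s.
Transfer-orbit speed at r₂: v_a = √[μ(2/r₂ − 1/a_t)] = 8.18453 km/s.
Second burn Δv₂ = |v₂ − v_a| = 5.483 km/s.
Δv = Δv₁ + Δv₂ = 8.221 + 5.483 = 13.70 km/s.

Δv = 13700 m/s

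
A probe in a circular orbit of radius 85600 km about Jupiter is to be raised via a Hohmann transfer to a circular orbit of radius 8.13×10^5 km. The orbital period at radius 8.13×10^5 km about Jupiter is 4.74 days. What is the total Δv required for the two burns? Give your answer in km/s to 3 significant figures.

Δv = 20.3 km/s

From Kepler's third law T² = 4π²r³/μ at r = 8.13×10^5 km, T = 4.74 days = 4.74 × 86400 s = 4.09536×10^5 s: μ = 4π²r³/T² = 1.26487×10^8 km³/s².
The Hohmann ellipse has a_t = (r₁ + r₂)/2 = 4.493×10^5 km.
At r₁ the circular-orbit speed is v₁ = √(μ/r₁) = 38.44 km/s.
On the transfer ellipse at r₁, vis-viva gives v_p = √[μ(2/r₁ − 1/a_t)] = 51.71 km/s.
First burn Δv₁ = |v_p − v₁| = 13.27 km/s.
At r₂, v₂ = √(μ/r₂) = 12.473 km/s.
Transfer-orbit speed at r₂: v_a = √[μ(2/r₂ − 1/a_t)] = 5.4444 km/s.
Second burn Δv₂ = |v₂ − v_a| = 7.029 km/s.
Total Δv = Δv₁ + Δv₂ = 20.30 km/s.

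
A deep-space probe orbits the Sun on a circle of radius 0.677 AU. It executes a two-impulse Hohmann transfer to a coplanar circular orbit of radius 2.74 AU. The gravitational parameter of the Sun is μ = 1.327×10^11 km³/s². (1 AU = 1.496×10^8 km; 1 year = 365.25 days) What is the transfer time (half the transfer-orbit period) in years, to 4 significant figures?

t = 1.117 years

In km: r₁ = 0.677 × 1.496×10^8 = 1.012792×10^8 km; r₂ = 2.74 × 1.496×10^8 = 4.09904×10^8 km.
Transfer-ellipse semi-major axis a_t = (r₁ + r₂)/2 = (1.012792×10^8 + 4.09904×10^8)/2 = 2.555916×10^8 km.
Transfer time t = π√(a_t³/μ) = π√((2.555916×10^8)³ / 1.327×10^11) = 3.524×10^7 s.
Converting: 3.524×10^7 s ÷ 3.15576×10^7 s/year (365.25 × 86400) = 1.117 years.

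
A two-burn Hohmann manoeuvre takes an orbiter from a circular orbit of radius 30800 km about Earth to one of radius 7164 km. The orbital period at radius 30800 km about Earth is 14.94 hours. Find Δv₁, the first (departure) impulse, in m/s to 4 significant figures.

Δv₁ = 1388 m/s

From Kepler's third law T² = 4π²r³/μ at r = 30800 km, T = 14.94 hours = 14.94 × 3600 s = 53784 s: μ = 4π²r³/T² = 3.98755×10^5 km³/s².
Transfer-ellipse semi-major axis a_t = (r₁ + r₂)/2 = (30800 + 7164)/2 = 18982 km.
Circular speed at r = 30800 km: v_c = √(μ/r) = 3.598 km/s.
Vis-viva on the transfer ellipse at r = 30800 km gives v_t = √[μ(2/r − 1/a_t)] = 2.210 km/s.
Δv₁ = |v_t − v_c| = |2.210 − 3.598| = 1.388 km/s.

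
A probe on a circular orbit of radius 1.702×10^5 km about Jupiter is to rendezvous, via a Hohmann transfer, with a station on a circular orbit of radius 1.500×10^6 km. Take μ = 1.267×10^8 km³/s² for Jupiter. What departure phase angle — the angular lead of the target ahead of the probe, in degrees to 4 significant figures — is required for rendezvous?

φ = 105.2°

The Hohmann ellipse has a_t = (r₁ + r₂)/2 = 8.351×10^5 km.
The half-period of the transfer ellipse is t = π√(a_t³/μ) = 2.130×10^5 s.
Target angular speed ω₂ = √(μ/r₂³) = 6.127×10^-6 rad/s.
Angle swept by the target during transfer: ω₂·t = 1.305 rad = 74.77°.
Arrival is 180° from departure on the ellipse, so φ = 180° − 74.77° = 105.2°.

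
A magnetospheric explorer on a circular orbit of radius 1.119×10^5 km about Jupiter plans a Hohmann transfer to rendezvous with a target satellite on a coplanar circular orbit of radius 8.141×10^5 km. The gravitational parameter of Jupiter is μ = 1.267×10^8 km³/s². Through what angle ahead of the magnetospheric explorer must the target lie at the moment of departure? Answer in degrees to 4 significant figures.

φ = 102.8°

The Hohmann ellipse has a_t = (r₁ + r₂)/2 = 4.630×10^5 km.
The half-period of the transfer ellipse is t = π√(a_t³/μ) = 87929 s.
Target angular speed ω₂ = √(μ/r₂³) = 1.5324×10^-5 rad/s.
Angle swept by the target during transfer: ω₂·t = 1.3474 rad = 77.20°.
The magnetospheric explorer traverses 180° on the transfer ellipse, so the target must lead by 180° − 77.20° = 102.8°.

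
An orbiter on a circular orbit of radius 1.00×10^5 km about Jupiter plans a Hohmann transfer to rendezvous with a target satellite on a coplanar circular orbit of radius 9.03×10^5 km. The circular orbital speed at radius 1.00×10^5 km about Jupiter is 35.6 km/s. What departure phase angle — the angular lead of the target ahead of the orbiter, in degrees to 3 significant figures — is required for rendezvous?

φ = 106°

From the circular-orbit relation v² = μ/r at r = 1.00×10^5 km: μ = v²r = (35.6)² × 1.00×10^5 = 1.26736×10^8 km³/s².
Semi-major axis of the transfer orbit: a_t = (1.000×10^5 + 9.030×10^5)/2 = 5.015×10^5 km.
Transfer time t = π√(a_t³/μ) = 99107.4 s.
The target's mean motion on its circular orbit is ω₂ = √(μ/r₂³) = 1.31195×10^-5 rad/s.
Angle swept by the target during transfer: ω₂·t = 1.30024 rad = 74.498°.
Arrival is 180° from departure on the ellipse, so φ = 180° − 74.498° = 106°.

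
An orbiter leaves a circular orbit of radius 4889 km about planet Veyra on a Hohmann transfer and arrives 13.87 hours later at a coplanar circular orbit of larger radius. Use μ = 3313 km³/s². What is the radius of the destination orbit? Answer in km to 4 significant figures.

Transfer time t = 13.87 hours = 49932 s, and t = π√(a_t³/μ).
So a_t = (μ t²/π²)^(1/3) = (3313 × (49932)² / π²)^(1/3) = 9423.8 km.
Since a_t = (r₁ + r₂)/2, r₂ = 2a_t − r₁ = 2×9423.8 − 4889 = 13958.6 km.

r₂ = 13960 km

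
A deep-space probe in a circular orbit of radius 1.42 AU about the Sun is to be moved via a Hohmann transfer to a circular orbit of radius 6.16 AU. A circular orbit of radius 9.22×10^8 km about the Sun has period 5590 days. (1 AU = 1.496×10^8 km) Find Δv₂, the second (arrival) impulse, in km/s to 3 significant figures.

From Kepler's third law T² = 4π²r³/μ at r = 9.22×10^8 km, T = 5590 days = 5590 × 86400 s = 4.82976×10^8 s: μ = 4π²r³/T² = 1.32648×10^11 km³/s².
In km: r₁ = 1.42 × 1.496×10^8 = 2.12432×10^8 km; r₂ = 6.16 × 1.496×10^8 = 9.21536×10^8 km.
The Hohmann ellipse has a_t = (r₁ + r₂)/2 = 5.66984×10^8 km.
Circular speed at r = 9.21536×10^8 km: v_c = √(μ/r) = 11.998 km/s.
Vis-viva on the transfer ellipse at r = 9.21536×10^8 km gives v_t = √[μ(2/r − 1/a_t)] = 7.3438 km/s.
Δv₂ = |v_t − v_c| = |7.3438 − 11.998| = 4.654 km/s.

Δv₂ = 4.65 km/s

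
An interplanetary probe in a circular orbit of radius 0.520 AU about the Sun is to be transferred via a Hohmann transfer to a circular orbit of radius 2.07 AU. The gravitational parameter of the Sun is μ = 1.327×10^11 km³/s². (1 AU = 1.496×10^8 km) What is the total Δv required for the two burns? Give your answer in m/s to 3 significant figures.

In km: r₁ = 0.520 × 1.496×10^8 = 7.7792×10^7 km; r₂ = 2.07 × 1.496×10^8 = 3.09672×10^8 km.
The Hohmann ellipse has a_t = (r₁ + r₂)/2 = 1.93732×10^8 km.
At r₁ the circular-orbit speed is v₁ = √(μ/r₁) = 41.30 km/s.
On the transfer ellipse at r₁, v² = μ(2/r − 1/a) gives v_p = √[μ(2/r₁ − 1/a_t)] = 52.22 km/s.
First burn Δv₁ = |v_p − v₁| = 10.92 km/s.
At r₂, v₂ = √(μ/r₂) = 20.701 km/s.
Transfer-orbit speed at r₂: v_a = √[μ(2/r₂ − 1/a_t)] = 13.118 km/s.
Second burn Δv₂ = |v₂ − v_a| = 7.583 km/s.
Δv = Δv₁ + Δv₂ = 10.92 + 7.583 = 18.50 km/s.

Δv = 18500 m/s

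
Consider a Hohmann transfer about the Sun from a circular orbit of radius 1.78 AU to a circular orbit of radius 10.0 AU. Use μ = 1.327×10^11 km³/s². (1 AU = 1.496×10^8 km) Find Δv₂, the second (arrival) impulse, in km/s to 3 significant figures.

Δv₂ = 4.24 km/s

In km: r₁ = 1.78 × 1.496×10^8 = 2.66288×10^8 km; r₂ = 10.0 × 1.496×10^8 = 1.496×10^9 km.
Semi-major axis of the transfer orbit: a_t = (2.66288×10^8 + 1.496×10^9)/2 = 8.81144×10^8 km.
On the circular orbit at r = 1.496×10^9 km, v_c = √(μ/r) = 9.4182 km/s.
Transfer-orbit speed at the same r (vis-viva, a = a_t): v_t = √[μ(2/r − 1/a_t)] = 5.1775 km/s.
Δv₂ = |v_t − v_c| = |5.1775 − 9.4182| = 4.241 km/s.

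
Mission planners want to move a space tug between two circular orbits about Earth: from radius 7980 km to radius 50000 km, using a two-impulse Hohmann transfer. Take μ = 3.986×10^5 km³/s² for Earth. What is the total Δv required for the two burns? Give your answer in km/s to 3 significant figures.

Δv = 3.56 km/s

Semi-major axis of the transfer orbit: a_t = (7980 + 50000)/2 = 28990 km.
Circular speed at r₁: v₁ = √(μ/r₁) = √(3.986×10^5/7980) = 7.068 km/s.
Transfer-orbit speed at r₁ (v² = μ(2/r − 1/a)): v_p = √[μ(2/r₁ − 1/a_t)] = 9.282 km/s.
First burn Δv₁ = |v_p − v₁| = 2.214 km/s.
Circular speed at r₂: v₂ = √(μ/r₂) = 2.823 km/s.
Transfer-orbit speed at r₂: v_a = √[μ(2/r₂ − 1/a_t)] = 1.481 km/s.
Second burn Δv₂ = |v₂ − v_a| = 1.342 km/s.
Total Δv = Δv₁ + Δv₂ = 3.556 km/s.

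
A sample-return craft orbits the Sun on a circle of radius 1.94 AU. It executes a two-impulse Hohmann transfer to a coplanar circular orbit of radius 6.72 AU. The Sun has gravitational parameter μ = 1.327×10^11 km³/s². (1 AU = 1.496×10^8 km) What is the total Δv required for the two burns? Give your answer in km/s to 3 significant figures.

In km: r₁ = 1.94 × 1.496×10^8 = 2.90224×10^8 km; r₂ = 6.72 × 1.496×10^8 = 1.005312×10^9 km.
Transfer-ellipse semi-major axis a_t = (r₁ + r₂)/2 = (2.90224×10^8 + 1.005312×10^9)/2 = 6.47768×10^8 km.
Circular speed at r₁: v₁ = √(μ/r₁) = √(1.327×10^11/2.90224×10^8) = 21.383 km/s.
On the transfer ellipse at r₁, vis-viva gives v_p = √[μ(2/r₁ − 1/a_t)] = 26.638 km/s.
First burn Δv₁ = |v_p − v₁| = 5.255 km/s.
At r₂, v₂ = √(μ/r₂) = 11.489 km/s.
Transfer-orbit speed at r₂: v_a = √[μ(2/r₂ − 1/a_t)] = 7.6903 km/s.
Second burn Δv₂ = |v₂ − v_a| = 3.799 km/s.
Total Δv = Δv₁ + Δv₂ = 9.054 km/s.

Δv = 9.05 km/s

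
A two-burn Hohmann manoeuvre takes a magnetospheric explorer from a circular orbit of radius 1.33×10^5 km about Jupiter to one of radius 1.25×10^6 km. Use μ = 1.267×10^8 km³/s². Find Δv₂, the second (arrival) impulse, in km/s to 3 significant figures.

Δv₂ = 5.65 km/s

The Hohmann ellipse has a_t = (r₁ + r₂)/2 = 6.915×10^5 km.
Circular speed at r = 1.250×10^6 km: v_c = √(μ/r) = 10.0678 km/s.
Vis-viva on the transfer ellipse at r = 1.250×10^6 km gives v_t = √[μ(2/r − 1/a_t)] = 4.41533 km/s.
Δv₂ = |v_t − v_c| = |4.41533 − 10.0678| = 5.652 km/s.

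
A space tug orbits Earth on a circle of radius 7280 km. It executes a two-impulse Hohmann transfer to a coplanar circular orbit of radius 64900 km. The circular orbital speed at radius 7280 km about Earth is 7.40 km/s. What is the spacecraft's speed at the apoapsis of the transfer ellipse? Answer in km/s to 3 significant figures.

v = 1.11 km/s

From the circular-orbit relation v² = μ/r at r = 7280 km: μ = v²r = (7.40)² × 7280 = 3.98653×10^5 km³/s².
Transfer-ellipse semi-major axis a_t = (r₁ + r₂)/2 = (7280 + 64900)/2 = 36090 km.
At apoapsis, r = 64900 km.
From the vis-viva equation, v = √[μ(2/r − 1/a_t)] = 1.113 km/s.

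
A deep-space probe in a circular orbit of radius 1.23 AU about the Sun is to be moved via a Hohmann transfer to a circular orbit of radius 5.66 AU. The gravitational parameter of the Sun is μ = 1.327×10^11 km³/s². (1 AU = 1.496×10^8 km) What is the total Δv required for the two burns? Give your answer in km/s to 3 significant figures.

In km: r₁ = 1.23 × 1.496×10^8 = 1.84008×10^8 km; r₂ = 5.66 × 1.496×10^8 = 8.46736×10^8 km.
Semi-major axis of the transfer orbit: a_t = (1.84008×10^8 + 8.46736×10^8)/2 = 5.15372×10^8 km.
At r₁ the circular-orbit speed is v₁ = √(μ/r₁) = 26.8545 km/s.
Transfer-orbit speed at r₁ (vis-viva equation): v_p = √[μ(2/r₁ − 1/a_t)] = 34.4216 km/s.
First burn Δv₁ = |v_p − v₁| = 7.5671 km/s.
Circular speed at r₂: v₂ = √(μ/r₂) = 12.5188 km/s.
Transfer-orbit speed at r₂: v_a = √[μ(2/r₂ − 1/a_t)] = 7.48031 km/s.
Second burn Δv₂ = |v₂ − v_a| = 5.0385 km/s.
Total Δv = Δv₁ + Δv₂ = 12.61 km/s.

Δv = 12.6 km/s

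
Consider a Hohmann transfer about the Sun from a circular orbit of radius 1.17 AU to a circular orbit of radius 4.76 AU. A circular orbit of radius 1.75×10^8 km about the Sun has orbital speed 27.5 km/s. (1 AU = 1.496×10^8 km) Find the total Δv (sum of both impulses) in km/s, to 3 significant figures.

Δv = 12.4 km/s

From the circular-orbit relation v² = μ/r at r = 1.75×10^8 km: μ = v²r = (27.5)² × 1.75×10^8 = 1.32344×10^11 km³/s².
In km: r₁ = 1.17 × 1.496×10^8 = 1.75032×10^8 km; r₂ = 4.76 × 1.496×10^8 = 7.12096×10^8 km.
Transfer-ellipse semi-major axis a_t = (r₁ + r₂)/2 = (1.75032×10^8 + 7.12096×10^8)/2 = 4.43564×10^8 km.
At r₁ the circular-orbit speed is v₁ = √(μ/r₁) = 27.497 km/s.
Transfer-orbit speed at r₁ (v² = μ(2/r − 1/a)): v_p = √[μ(2/r₁ − 1/a_t)] = 34.840 km/s.
First burn Δv₁ = |v_p − v₁| = 7.343 km/s.
Circular speed at r₂: v₂ = √(μ/r₂) = 13.633 km/s.
Transfer-orbit speed at r₂: v_a = √[μ(2/r₂ − 1/a_t)] = 8.5637 km/s.
Second burn Δv₂ = |v₂ − v_a| = 5.069 km/s.
Δv = Δv₁ + Δv₂ = 7.343 + 5.069 = 12.41 km/s.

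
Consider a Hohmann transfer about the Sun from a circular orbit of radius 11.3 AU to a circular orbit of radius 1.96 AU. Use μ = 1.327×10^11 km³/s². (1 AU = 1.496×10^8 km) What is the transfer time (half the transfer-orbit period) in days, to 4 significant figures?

In km: r₁ = 11.3 × 1.496×10^8 = 1.69048×10^9 km; r₂ = 1.96 × 1.496×10^8 = 2.93216×10^8 km.
Semi-major axis of the transfer orbit: a_t = (1.69048×10^9 + 2.93216×10^8)/2 = 9.91848×10^8 km.
Half the transfer-orbit period gives t = π√(a_t³/μ) = 2.694×10^8 s.
Converting: 2.694×10^8 s ÷ 86400 s/day = 3118 days.

t = 3118 days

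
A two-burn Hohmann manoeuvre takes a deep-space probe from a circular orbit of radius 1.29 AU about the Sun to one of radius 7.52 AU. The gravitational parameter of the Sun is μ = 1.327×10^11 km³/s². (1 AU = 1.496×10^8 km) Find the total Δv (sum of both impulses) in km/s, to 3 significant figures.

Δv = 13.0 km/s

In km: r₁ = 1.29 × 1.496×10^8 = 1.92984×10^8 km; r₂ = 7.52 × 1.496×10^8 = 1.124992×10^9 km.
Semi-major axis of the transfer orbit: a_t = (1.92984×10^8 + 1.124992×10^9)/2 = 6.58988×10^8 km.
At r₁ the circular-orbit speed is v₁ = √(μ/r₁) = 26.223 km/s.
Transfer-orbit speed at r₁ (vis-viva equation): v_p = √[μ(2/r₁ − 1/a_t)] = 34.262 km/s.
First burn Δv₁ = |v_p − v₁| = 8.039 km/s.
Circular speed at r₂: v₂ = √(μ/r₂) = 10.86 km/s.
Transfer-orbit speed at r₂: v_a = √[μ(2/r₂ − 1/a_t)] = 5.877 km/s.
Second burn Δv₂ = |v₂ − v_a| = 4.983 km/s.
Δv = Δv₁ + Δv₂ = 8.039 + 4.983 = 13.02 km/s.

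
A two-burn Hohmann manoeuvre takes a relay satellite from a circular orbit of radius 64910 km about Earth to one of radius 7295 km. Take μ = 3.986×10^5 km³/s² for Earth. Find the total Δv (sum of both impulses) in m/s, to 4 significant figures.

Δv = 3884 m/s

The Hohmann ellipse has a_t = (r₁ + r₂)/2 = 36102.5 km.
Circular speed at r₁: v₁ = √(μ/r₁) = √(3.986×10^5/64910) = 2.478 km/s.
Transfer-orbit speed at r₁ (vis-viva): v_a = √[μ(2/r₁ − 1/a_t)] = 1.114 km/s.
First burn Δv₁ = |v_a − v₁| = 1.364 km/s.
Circular speed at r₂: v₂ = √(μ/r₂) = 7.392 km/s.
Transfer-orbit speed at r₂: v_p = √[μ(2/r₂ − 1/a_t)] = 9.912 km/s.
Second burn Δv₂ = |v₂ − v_p| = 2.520 km/s.
Δv = Δv₁ + Δv₂ = 1.364 + 2.520 = 3.884 km/s.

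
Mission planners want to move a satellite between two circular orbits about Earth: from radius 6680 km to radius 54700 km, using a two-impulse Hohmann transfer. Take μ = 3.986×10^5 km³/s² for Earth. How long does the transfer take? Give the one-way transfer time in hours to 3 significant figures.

Semi-major axis of the transfer orbit: a_t = (6680 + 54700)/2 = 30690 km.
By Kepler's third law the transfer-orbit period is T = 2π√(a_t³/μ), so t = T/2 = 26750 s.
Converting: 26750 s ÷ 3600 s/hour = 7.43 hours.

t = 7.43 hours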